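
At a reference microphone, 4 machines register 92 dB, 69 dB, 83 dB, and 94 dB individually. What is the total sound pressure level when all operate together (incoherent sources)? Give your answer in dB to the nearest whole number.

96 dB

Incoherent sources combine by intensity addition: L_total = 10·log₁₀(Σ 10^(L_i/10)).
Σ 10^(L/10) = 10^(92/10) + 10^(69/10) + 10^(83/10) + 10^(94/10) = 4.304e+09.
L_total = 10·log₁₀(4.304e+09) = 96.34 dB.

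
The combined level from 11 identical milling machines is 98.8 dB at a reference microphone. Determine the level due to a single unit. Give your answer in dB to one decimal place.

88.4 dB

For N identical incoherent sources L_total = L₁ + 10·log₁₀ N, so L₁ = 98.8 − 10·log₁₀(11) = 98.8 − 10.414.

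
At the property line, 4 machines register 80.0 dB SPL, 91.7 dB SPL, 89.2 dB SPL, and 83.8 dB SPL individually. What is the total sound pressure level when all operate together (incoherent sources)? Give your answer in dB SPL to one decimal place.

Incoherent sources combine by intensity addition: L_total = 10·log₁₀(Σ 10^(L_i/10)).
Σ 10^(L/10) = 10^(80.0/10) + 10^(91.7/10) + 10^(89.2/10) + 10^(83.8/10) = 2.651e+09.
L_total = 10·log₁₀(2.651e+09) = 94.23 dB SPL.

94.2 dB SPL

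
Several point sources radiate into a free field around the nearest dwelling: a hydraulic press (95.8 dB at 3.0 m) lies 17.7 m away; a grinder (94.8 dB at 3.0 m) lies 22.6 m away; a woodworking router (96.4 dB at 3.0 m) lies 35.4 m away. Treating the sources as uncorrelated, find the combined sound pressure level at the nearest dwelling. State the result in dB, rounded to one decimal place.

Propagate each source to the receiver with L = L_ref − 20·log₁₀(r/r_ref), then add intensities.
hydraulic press: 95.8 − 20·log₁₀(17.7/3.0) = 95.8 − 15.42 = 80.38 dB.
grinder: 94.8 − 20·log₁₀(22.6/3.0) = 94.8 − 17.54 = 77.26 dB.
woodworking router: 96.4 − 20·log₁₀(35.4/3.0) = 96.4 − 21.44 = 74.96 dB.
Σ 10^(L/10) = 1.938e+08 → L_total = 10·log₁₀(1.938e+08) = 82.87 dB.

82.9 dB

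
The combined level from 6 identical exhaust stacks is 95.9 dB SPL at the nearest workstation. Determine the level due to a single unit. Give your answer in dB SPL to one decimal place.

88.1 dB SPL

Dividing the total intensity by 6 lowers the level by 10·log₁₀ 6 = 7.782 dB: L₁ = 95.9 − 7.782.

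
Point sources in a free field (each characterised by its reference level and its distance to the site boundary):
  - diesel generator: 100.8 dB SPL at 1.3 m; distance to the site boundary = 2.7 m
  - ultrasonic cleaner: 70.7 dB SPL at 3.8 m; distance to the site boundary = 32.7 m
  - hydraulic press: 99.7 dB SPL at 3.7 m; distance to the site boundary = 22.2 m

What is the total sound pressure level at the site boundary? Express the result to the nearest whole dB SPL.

First find each source's level at the receiver (point-source: −20·log₁₀(r/r_ref)), then combine on an intensity basis.
diesel generator: 100.8 − 20·log₁₀(2.7/1.3) = 100.8 − 6.35 = 94.45 dB SPL.
ultrasonic cleaner: 70.7 − 20·log₁₀(32.7/3.8) = 70.7 − 18.70 = 52.00 dB SPL.
hydraulic press: 99.7 − 20·log₁₀(22.2/3.7) = 99.7 − 15.56 = 84.14 dB SPL.
Σ 10^(L/10) = 3.047e+09 → L_total = 10·log₁₀(3.047e+09) = 94.84 dB SPL.

95 dB SPL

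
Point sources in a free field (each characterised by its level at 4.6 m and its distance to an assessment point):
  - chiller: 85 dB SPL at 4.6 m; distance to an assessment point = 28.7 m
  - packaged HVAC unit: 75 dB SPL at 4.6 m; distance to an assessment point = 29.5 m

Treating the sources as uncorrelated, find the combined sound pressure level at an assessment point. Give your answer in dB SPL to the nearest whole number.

Propagate each source to the receiver with L = L_ref − 20·log₁₀(r/r_ref), then add intensities.
chiller: 85 − 20·log₁₀(28.7/4.6) = 85 − 15.90 = 69.10 dB SPL.
packaged HVAC unit: 75 − 20·log₁₀(29.5/4.6) = 75 − 16.14 = 58.86 dB SPL.
Σ 10^(L/10) = 8.893e+06 → L_total = 10·log₁₀(8.893e+06) = 69.49 dB SPL.

69 dB SPL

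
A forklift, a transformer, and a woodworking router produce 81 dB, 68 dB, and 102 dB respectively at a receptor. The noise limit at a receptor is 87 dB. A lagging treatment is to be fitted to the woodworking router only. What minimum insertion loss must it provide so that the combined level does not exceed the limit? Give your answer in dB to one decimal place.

Everything except the woodworking router sums to 10^(81/10) + 10^(68/10) = 1.322e+08 in linear terms, 81.21 dB.
The limit corresponds to 10^(87/10) = 5.012e+08; subtracting the fixed part leaves 3.690e+08 for the woodworking router, i.e. 85.67 dB.
Required insertion loss = 102 − 85.67 = 16.33 dB.

16.3 dB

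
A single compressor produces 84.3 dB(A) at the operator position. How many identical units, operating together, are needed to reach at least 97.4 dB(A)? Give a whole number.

21

The shortfall is 97.4 − 84.3 = 13.1 dB, and N units add 10·log₁₀ N, so need 10·log₁₀ N ≥ 13.1.
N ≥ 10^(13.1/10) = 20.417, so N = 21.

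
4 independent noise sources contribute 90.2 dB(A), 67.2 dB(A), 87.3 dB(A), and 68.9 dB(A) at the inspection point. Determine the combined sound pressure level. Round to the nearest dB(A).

Incoherent sources combine by intensity addition: L_total = 10·log₁₀(Σ 10^(L_i/10)).
Σ 10^(L/10) = 10^(90.2/10) + 10^(67.2/10) + 10^(87.3/10) + 10^(68.9/10) = 1.597e+09.
L_total = 10·log₁₀(1.597e+09) = 92.03 dB(A).

92 dB(A)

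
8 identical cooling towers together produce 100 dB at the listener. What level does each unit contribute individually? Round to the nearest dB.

91 dB

Dividing the total intensity by 8 lowers the level by 10·log₁₀ 8 = 9.031 dB: L₁ = 100 − 9.031.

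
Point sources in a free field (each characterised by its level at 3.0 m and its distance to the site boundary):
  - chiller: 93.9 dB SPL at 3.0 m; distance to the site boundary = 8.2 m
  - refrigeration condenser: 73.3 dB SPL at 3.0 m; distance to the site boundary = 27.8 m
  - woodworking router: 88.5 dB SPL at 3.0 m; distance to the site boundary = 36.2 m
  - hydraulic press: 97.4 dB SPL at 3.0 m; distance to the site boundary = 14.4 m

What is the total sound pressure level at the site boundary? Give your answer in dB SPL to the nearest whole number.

Apply inverse-square spreading to bring every level to the receiver, then sum 10^(L/10).
chiller: 93.9 − 20·log₁₀(8.2/3.0) = 93.9 − 8.73 = 85.17 dB SPL.
refrigeration condenser: 73.3 − 20·log₁₀(27.8/3.0) = 73.3 − 19.34 = 53.96 dB SPL.
woodworking router: 88.5 − 20·log₁₀(36.2/3.0) = 88.5 − 21.63 = 66.87 dB SPL.
hydraulic press: 97.4 − 20·log₁₀(14.4/3.0) = 97.4 − 13.62 = 83.78 dB SPL.
Σ 10^(L/10) = 5.722e+08 → L_total = 10·log₁₀(5.722e+08) = 87.58 dB SPL.

88 dB SPL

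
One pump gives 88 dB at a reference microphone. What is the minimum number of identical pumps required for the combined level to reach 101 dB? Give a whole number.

20

N identical sources give L₁ + 10·log₁₀ N, so require 10·log₁₀ N ≥ 101 − 88 = 13.0 dB.
N ≥ 10^(13.0/10) = 19.953, so N = 20.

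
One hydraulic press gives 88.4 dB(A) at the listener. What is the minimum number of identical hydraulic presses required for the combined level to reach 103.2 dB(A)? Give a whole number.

The shortfall is 103.2 − 88.4 = 14.8 dB, and N units add 10·log₁₀ N, so need 10·log₁₀ N ≥ 14.8.
N ≥ 10^(14.8/10) = 30.200, so N = 31.

31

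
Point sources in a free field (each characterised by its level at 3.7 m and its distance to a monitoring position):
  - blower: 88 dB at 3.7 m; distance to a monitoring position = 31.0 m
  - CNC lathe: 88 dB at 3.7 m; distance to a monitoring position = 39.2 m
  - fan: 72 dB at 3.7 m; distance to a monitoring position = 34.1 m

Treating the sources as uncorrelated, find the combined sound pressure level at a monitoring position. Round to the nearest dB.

72 dB

Propagate each source to the receiver with L = L_ref − 20·log₁₀(r/r_ref), then add intensities.
blower: 88 − 20·log₁₀(31.0/3.7) = 88 − 18.46 = 69.54 dB.
CNC lathe: 88 − 20·log₁₀(39.2/3.7) = 88 − 20.50 = 67.50 dB.
fan: 72 − 20·log₁₀(34.1/3.7) = 72 − 19.29 = 52.71 dB.
Σ 10^(L/10) = 1.480e+07 → L_total = 10·log₁₀(1.480e+07) = 71.70 dB.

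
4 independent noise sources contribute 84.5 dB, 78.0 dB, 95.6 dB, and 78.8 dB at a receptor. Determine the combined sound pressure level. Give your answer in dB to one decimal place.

For uncorrelated sources the intensities add, so convert each level to linear form, sum, and take 10·log₁₀ of the total.
Σ 10^(L/10) = 10^(84.5/10) + 10^(78.0/10) + 10^(95.6/10) + 10^(78.8/10) = 4.052e+09.
L_total = 10·log₁₀(4.052e+09) = 96.08 dB.

96.1 dB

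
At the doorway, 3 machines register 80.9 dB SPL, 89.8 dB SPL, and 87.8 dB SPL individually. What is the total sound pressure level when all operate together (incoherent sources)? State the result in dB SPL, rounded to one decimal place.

92.3 dB SPL

Incoherent sources combine by intensity addition: L_total = 10·log₁₀(Σ 10^(L_i/10)).
Σ 10^(L/10) = 10^(80.9/10) + 10^(89.8/10) + 10^(87.8/10) = 1.681e+09.
L_total = 10·log₁₀(1.681e+09) = 92.25 dB SPL.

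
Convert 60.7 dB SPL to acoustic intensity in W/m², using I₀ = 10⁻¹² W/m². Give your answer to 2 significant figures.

1.2e-06 W/m²

I = I₀·10^(L/10) = 10⁻¹² × 10^(60.7/10) = 10^(-5.930).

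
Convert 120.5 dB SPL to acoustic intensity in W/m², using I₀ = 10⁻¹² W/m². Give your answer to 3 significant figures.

1.12 W/m²

L = 10·log₁₀(I/I₀) ⇒ I = I₀·10^(L/10) = 10⁻¹² × 10^12.05.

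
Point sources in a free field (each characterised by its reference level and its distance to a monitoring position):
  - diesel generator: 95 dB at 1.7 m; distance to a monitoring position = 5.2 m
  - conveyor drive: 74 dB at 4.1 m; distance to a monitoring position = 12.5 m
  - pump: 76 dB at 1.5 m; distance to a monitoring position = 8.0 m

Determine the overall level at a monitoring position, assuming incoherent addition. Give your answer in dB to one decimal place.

Propagate each source to the receiver with L = L_ref − 20·log₁₀(r/r_ref), then add intensities.
diesel generator: 95 − 20·log₁₀(5.2/1.7) = 95 − 9.71 = 85.29 dB.
conveyor drive: 74 − 20·log₁₀(12.5/4.1) = 74 − 9.68 = 64.32 dB.
pump: 76 − 20·log₁₀(8.0/1.5) = 76 − 14.54 = 61.46 dB.
Σ 10^(L/10) = 3.421e+08 → L_total = 10·log₁₀(3.421e+08) = 85.34 dB.

85.3 dB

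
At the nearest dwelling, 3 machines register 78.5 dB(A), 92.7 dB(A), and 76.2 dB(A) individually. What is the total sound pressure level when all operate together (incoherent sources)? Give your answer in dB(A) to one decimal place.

93.0 dB(A)

For uncorrelated sources the intensities add, so convert each level to linear form, sum, and take 10·log₁₀ of the total.
Σ 10^(L/10) = 10^(78.5/10) + 10^(92.7/10) + 10^(76.2/10) = 1.975e+09.
L_total = 10·log₁₀(1.975e+09) = 92.95 dB(A).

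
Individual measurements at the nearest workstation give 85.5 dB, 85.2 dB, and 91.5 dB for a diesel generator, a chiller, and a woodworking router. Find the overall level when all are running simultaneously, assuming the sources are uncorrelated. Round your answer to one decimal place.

93.2 dB

Incoherent sources combine by intensity addition: L_total = 10·log₁₀(Σ 10^(L_i/10)).
Σ 10^(L/10) = 10^(85.5/10) + 10^(85.2/10) + 10^(91.5/10) = 2.098e+09.
L_total = 10·log₁₀(2.098e+09) = 93.22 dB.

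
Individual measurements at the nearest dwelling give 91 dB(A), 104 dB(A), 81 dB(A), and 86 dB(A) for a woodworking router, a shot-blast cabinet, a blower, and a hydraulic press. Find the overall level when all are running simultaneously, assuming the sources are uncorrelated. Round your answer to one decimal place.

Incoherent sources combine by intensity addition: L_total = 10·log₁₀(Σ 10^(L_i/10)).
Σ 10^(L/10) = 10^(91/10) + 10^(104/10) + 10^(81/10) + 10^(86/10) = 2.690e+10.
L_total = 10·log₁₀(2.690e+10) = 104.30 dB(A).

104.3 dB(A)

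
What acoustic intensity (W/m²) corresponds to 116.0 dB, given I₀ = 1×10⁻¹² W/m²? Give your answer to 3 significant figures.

I/I₀ = 10^(116.0/10) = 3.981e+11, so I = 3.981e+11 × 10⁻¹² W/m².

0.398 W/m²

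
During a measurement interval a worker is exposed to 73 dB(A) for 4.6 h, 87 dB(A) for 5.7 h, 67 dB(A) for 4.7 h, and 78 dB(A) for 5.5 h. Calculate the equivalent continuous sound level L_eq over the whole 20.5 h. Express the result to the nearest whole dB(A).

The energy average is taken in the linear domain: L_eq = 10·log₁₀[(Σ tᵢ·10^(Lᵢ/10))/T], T = 20.5 h.
Σ tᵢ·10^(Lᵢ/10) = 4.6·10^(73/10) + 5.7·10^(87/10) + 4.7·10^(67/10) + 5.5·10^(78/10) = 3.319e+09.
L_eq = 10·log₁₀(3.319e+09/20.5) = 82.09 dB(A).

82 dB(A)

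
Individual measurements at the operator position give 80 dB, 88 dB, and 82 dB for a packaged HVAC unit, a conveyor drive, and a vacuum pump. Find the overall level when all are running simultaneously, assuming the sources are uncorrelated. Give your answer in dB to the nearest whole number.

89 dB

For uncorrelated sources the intensities add, so convert each level to linear form, sum, and take 10·log₁₀ of the total.
Σ 10^(L/10) = 10^(80/10) + 10^(88/10) + 10^(82/10) = 8.894e+08.
L_total = 10·log₁₀(8.894e+08) = 89.49 dB.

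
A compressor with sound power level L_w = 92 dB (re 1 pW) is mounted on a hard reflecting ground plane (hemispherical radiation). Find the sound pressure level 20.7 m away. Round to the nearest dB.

58 dB

Free-field hemispherical radiation: L_p = L_w − 10·log₁₀(2π·r²), r = 20.7 m.
2π·r² = 2692 m², 10·log₁₀ of that is 34.301 dB.
L_p = 92 − 34.301 = 57.70 dB.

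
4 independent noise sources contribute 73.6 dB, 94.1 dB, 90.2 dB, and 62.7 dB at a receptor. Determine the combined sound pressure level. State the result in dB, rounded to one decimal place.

For uncorrelated sources the intensities add, so convert each level to linear form, sum, and take 10·log₁₀ of the total.
Σ 10^(L/10) = 10^(73.6/10) + 10^(94.1/10) + 10^(90.2/10) + 10^(62.7/10) = 3.642e+09.
L_total = 10·log₁₀(3.642e+09) = 95.61 dB.

95.6 dB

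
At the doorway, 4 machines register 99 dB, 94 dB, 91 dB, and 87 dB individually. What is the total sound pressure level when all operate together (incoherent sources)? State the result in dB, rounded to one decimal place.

Incoherent sources combine by intensity addition: L_total = 10·log₁₀(Σ 10^(L_i/10)).
Σ 10^(L/10) = 10^(99/10) + 10^(94/10) + 10^(91/10) + 10^(87/10) = 1.222e+10.
L_total = 10·log₁₀(1.222e+10) = 100.87 dB.

100.9 dB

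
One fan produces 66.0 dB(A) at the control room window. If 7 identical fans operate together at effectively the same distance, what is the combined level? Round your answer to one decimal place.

With 7 equal, uncorrelated contributions the intensity is 7× that of one unit, giving a rise of 10·log₁₀ 7.
L_total = 66.0 + 10·log₁₀(7) = 66.0 + 8.451 = 74.45 dB(A).

74.5 dB(A)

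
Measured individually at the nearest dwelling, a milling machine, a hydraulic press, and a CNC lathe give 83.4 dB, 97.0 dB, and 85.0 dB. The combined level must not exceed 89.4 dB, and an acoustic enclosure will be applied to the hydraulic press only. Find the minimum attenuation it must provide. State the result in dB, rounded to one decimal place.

11.7 dB

The untreated sources together contribute 10^(83.4/10) + 10^(85.0/10) = 5.350e+08, i.e. 87.28 dB.
The limit corresponds to 10^(89.4/10) = 8.710e+08; subtracting the fixed part leaves 3.360e+08 for the hydraulic press, i.e. 85.26 dB.
Required insertion loss = 97.0 − 85.26 = 11.74 dB.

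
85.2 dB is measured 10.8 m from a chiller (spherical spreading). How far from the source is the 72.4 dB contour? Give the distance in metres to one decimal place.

The 12.8 dB drop corresponds to a distance ratio of 10^(12.8/20) for a point source.
r₂ = 10.8·10^((85.2−72.4)/20) = 10.8·10^(12.8/20) = 47.14 m.

47.1 m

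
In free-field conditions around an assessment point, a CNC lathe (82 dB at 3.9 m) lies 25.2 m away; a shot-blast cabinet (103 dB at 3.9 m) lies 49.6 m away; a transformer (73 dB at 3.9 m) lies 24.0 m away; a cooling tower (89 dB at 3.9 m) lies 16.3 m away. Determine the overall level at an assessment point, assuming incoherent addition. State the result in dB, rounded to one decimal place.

82.4 dB

First find each source's level at the receiver (point-source: −20·log₁₀(r/r_ref)), then combine on an intensity basis.
CNC lathe: 82 − 20·log₁₀(25.2/3.9) = 82 − 16.21 = 65.79 dB.
shot-blast cabinet: 103 − 20·log₁₀(49.6/3.9) = 103 − 22.09 = 80.91 dB.
transformer: 73 − 20·log₁₀(24.0/3.9) = 73 − 15.78 = 57.22 dB.
cooling tower: 89 − 20·log₁₀(16.3/3.9) = 89 − 12.42 = 76.58 dB.
Σ 10^(L/10) = 1.732e+08 → L_total = 10·log₁₀(1.732e+08) = 82.38 dB.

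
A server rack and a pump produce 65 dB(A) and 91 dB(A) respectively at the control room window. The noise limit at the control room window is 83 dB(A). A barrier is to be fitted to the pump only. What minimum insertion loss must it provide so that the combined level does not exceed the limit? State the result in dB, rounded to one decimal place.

8.1 dB

The untreated sources together contribute 10^(65/10) = 3.162e+06, i.e. 65.00 dB(A).
To meet 83 dB(A) overall, the treated pump may contribute at most 10^(83/10) − 3.162e+06 = 1.964e+08, i.e. 82.93 dB(A).
Required insertion loss = 91 − 82.93 = 8.07 dB.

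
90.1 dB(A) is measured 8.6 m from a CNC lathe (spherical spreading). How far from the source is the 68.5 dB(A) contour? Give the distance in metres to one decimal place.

103.4 m

Point-source spreading drops the level by 20·log₁₀(r₂/r₁); inverting, r₂/r₁ = 10^(ΔL/20).
r₂ = 8.6·10^((90.1−68.5)/20) = 8.6·10^(21.6/20) = 103.39 m.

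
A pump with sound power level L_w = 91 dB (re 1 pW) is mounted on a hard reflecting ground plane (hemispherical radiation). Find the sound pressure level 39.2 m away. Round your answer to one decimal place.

L_p = L_w − 10·log₁₀(2π·r²) with r = 39.2 m.
2π·r² = 9655 m², 10·log₁₀ of that is 39.848 dB.
L_p = 91 − 39.848 = 51.15 dB.

51.2 dB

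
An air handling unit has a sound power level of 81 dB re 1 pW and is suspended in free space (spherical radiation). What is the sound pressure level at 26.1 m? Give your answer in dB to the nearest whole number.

L_p = L_w − 10·log₁₀(4π·r²) with r = 26.1 m.
4π·r² = 8560 m², 10·log₁₀ of that is 39.325 dB.
L_p = 81 − 39.325 = 41.68 dB.

42 dB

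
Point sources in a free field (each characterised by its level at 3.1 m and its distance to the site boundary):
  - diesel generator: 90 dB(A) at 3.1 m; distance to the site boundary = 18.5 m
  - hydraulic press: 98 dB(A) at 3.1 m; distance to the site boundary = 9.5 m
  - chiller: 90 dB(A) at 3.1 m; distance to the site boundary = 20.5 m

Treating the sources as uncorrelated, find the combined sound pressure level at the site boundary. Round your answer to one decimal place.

88.6 dB(A)

Propagate each source to the receiver with L = L_ref − 20·log₁₀(r/r_ref), then add intensities.
diesel generator: 90 − 20·log₁₀(18.5/3.1) = 90 − 15.52 = 74.48 dB(A).
hydraulic press: 98 − 20·log₁₀(9.5/3.1) = 98 − 9.73 = 88.27 dB(A).
chiller: 90 − 20·log₁₀(20.5/3.1) = 90 − 16.41 = 73.59 dB(A).
Σ 10^(L/10) = 7.228e+08 → L_total = 10·log₁₀(7.228e+08) = 88.59 dB(A).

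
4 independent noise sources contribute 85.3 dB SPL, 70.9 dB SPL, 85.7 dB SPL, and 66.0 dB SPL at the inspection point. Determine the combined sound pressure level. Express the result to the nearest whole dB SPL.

89 dB SPL

For uncorrelated sources the intensities add, so convert each level to linear form, sum, and take 10·log₁₀ of the total.
Σ 10^(L/10) = 10^(85.3/10) + 10^(70.9/10) + 10^(85.7/10) + 10^(66.0/10) = 7.267e+08.
L_total = 10·log₁₀(7.267e+08) = 88.61 dB SPL.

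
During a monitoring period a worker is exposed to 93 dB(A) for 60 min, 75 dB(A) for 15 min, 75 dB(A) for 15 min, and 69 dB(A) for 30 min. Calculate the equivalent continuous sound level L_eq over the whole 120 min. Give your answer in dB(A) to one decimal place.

L_eq = 10·log₁₀[(1/T)·Σ tᵢ·10^(Lᵢ/10)] with T = 120 min.
Σ tᵢ·10^(Lᵢ/10) = 60·10^(93/10) + 15·10^(75/10) + 15·10^(75/10) + 30·10^(69/10) = 1.209e+11.
L_eq = 10·log₁₀(1.209e+11/120) = 90.03 dB(A).

90.0 dB(A)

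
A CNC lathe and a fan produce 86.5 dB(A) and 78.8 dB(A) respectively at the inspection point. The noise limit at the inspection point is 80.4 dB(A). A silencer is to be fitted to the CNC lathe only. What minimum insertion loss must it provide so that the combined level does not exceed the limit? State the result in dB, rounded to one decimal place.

Everything except the CNC lathe sums to 10^(78.8/10) = 7.586e+07 in linear terms, 78.80 dB(A).
The limit corresponds to 10^(80.4/10) = 1.096e+08; subtracting the fixed part leaves 3.379e+07 for the CNC lathe, i.e. 75.29 dB(A).
Required insertion loss = 86.5 − 75.29 = 11.21 dB.

11.2 dB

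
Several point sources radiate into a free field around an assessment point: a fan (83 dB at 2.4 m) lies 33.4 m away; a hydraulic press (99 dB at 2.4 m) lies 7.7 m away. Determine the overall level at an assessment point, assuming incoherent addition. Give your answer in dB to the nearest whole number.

Apply inverse-square spreading to bring every level to the receiver, then sum 10^(L/10).
fan: 83 − 20·log₁₀(33.4/2.4) = 83 − 22.87 = 60.13 dB.
hydraulic press: 99 − 20·log₁₀(7.7/2.4) = 99 − 10.13 = 88.87 dB.
Σ 10^(L/10) = 7.727e+08 → L_total = 10·log₁₀(7.727e+08) = 88.88 dB.

89 dB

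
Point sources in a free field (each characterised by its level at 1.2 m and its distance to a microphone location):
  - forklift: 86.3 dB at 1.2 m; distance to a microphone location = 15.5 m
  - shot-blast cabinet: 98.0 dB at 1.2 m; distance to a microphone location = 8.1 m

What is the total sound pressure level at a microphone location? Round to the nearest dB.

Apply inverse-square spreading to bring every level to the receiver, then sum 10^(L/10).
forklift: 86.3 − 20·log₁₀(15.5/1.2) = 86.3 − 22.22 = 64.08 dB.
shot-blast cabinet: 98.0 − 20·log₁₀(8.1/1.2) = 98.0 − 16.59 = 81.41 dB.
Σ 10^(L/10) = 1.410e+08 → L_total = 10·log₁₀(1.410e+08) = 81.49 dB.

81 dB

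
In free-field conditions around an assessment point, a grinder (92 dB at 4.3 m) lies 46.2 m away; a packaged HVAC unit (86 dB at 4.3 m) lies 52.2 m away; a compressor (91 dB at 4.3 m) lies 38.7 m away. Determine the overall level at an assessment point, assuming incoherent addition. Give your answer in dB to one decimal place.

75.0 dB

Apply inverse-square spreading to bring every level to the receiver, then sum 10^(L/10).
grinder: 92 − 20·log₁₀(46.2/4.3) = 92 − 20.62 = 71.38 dB.
packaged HVAC unit: 86 − 20·log₁₀(52.2/4.3) = 86 − 21.68 = 64.32 dB.
compressor: 91 − 20·log₁₀(38.7/4.3) = 91 − 19.08 = 71.92 dB.
Σ 10^(L/10) = 3.197e+07 → L_total = 10·log₁₀(3.197e+07) = 75.05 dB.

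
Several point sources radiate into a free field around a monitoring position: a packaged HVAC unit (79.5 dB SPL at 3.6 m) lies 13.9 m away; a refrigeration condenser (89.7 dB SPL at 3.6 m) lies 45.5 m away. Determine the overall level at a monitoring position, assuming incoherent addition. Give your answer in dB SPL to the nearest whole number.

Propagate each source to the receiver with L = L_ref − 20·log₁₀(r/r_ref), then add intensities.
packaged HVAC unit: 79.5 − 20·log₁₀(13.9/3.6) = 79.5 − 11.73 = 67.77 dB SPL.
refrigeration condenser: 89.7 − 20·log₁₀(45.5/3.6) = 89.7 − 22.03 = 67.67 dB SPL.
Σ 10^(L/10) = 1.182e+07 → L_total = 10·log₁₀(1.182e+07) = 70.73 dB SPL.

71 dB SPL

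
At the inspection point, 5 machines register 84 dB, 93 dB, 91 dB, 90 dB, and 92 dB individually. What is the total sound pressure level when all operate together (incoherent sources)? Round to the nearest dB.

For uncorrelated sources the intensities add, so convert each level to linear form, sum, and take 10·log₁₀ of the total.
Σ 10^(L/10) = 10^(84/10) + 10^(93/10) + 10^(91/10) + 10^(90/10) + 10^(92/10) = 6.090e+09.
L_total = 10·log₁₀(6.090e+09) = 97.85 dB.

98 dB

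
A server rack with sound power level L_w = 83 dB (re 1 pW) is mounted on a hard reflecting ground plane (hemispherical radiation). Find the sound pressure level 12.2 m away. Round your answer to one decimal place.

The power spreads over a hemisphere of area 2π·r², so L_p = L_w − 10·log₁₀(2π·r²).
2π·r² = 935.2 m², 10·log₁₀ of that is 29.709 dB.
L_p = 83 − 29.709 = 53.29 dB.

53.3 dB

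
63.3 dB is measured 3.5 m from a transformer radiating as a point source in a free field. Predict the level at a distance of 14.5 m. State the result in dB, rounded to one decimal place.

For a point source, L₂ = L₁ − 20·log₁₀(r₂/r₁).
L₂ = 63.3 − 20·log₁₀(14.5/3.5) = 63.3 − 12.346 = 50.95 dB.

51.0 dB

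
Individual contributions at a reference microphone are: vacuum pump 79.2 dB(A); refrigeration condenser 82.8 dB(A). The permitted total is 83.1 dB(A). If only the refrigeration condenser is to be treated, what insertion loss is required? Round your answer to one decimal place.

2.0 dB

Fixed contribution from the other source: Σ 10^(L/10) = 10^(79.2/10) = 8.318e+07 (79.20 dB(A)).
To meet 83.1 dB(A) overall, the treated refrigeration condenser may contribute at most 10^(83.1/10) − 8.318e+07 = 1.210e+08, i.e. 80.83 dB(A).
Required insertion loss = 82.8 − 80.83 = 1.97 dB.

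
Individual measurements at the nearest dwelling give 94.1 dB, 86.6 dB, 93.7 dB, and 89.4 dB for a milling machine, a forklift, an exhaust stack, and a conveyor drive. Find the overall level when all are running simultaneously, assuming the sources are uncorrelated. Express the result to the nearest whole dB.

98 dB

Incoherent sources combine by intensity addition: L_total = 10·log₁₀(Σ 10^(L_i/10)).
Σ 10^(L/10) = 10^(94.1/10) + 10^(86.6/10) + 10^(93.7/10) + 10^(89.4/10) = 6.243e+09.
L_total = 10·log₁₀(6.243e+09) = 97.95 dB.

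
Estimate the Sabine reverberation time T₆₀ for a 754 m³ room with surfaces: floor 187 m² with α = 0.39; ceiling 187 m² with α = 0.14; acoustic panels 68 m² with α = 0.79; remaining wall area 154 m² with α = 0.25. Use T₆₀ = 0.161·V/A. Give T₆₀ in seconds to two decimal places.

Total absorption A = 187·0.39 + 187·0.14 + 68·0.79 + 154·0.25 = 191.33 m² sabins.
T₆₀ = 0.161 × 754 / 191.33 = 0.634 s.

0.63 s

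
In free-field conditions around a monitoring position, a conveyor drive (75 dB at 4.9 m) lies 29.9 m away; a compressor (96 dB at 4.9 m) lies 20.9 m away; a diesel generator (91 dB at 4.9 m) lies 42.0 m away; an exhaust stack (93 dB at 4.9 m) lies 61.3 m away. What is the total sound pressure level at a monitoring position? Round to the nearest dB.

Propagate each source to the receiver with L = L_ref − 20·log₁₀(r/r_ref), then add intensities.
conveyor drive: 75 − 20·log₁₀(29.9/4.9) = 75 − 15.71 = 59.29 dB.
compressor: 96 − 20·log₁₀(20.9/4.9) = 96 − 12.60 = 83.40 dB.
diesel generator: 91 − 20·log₁₀(42.0/4.9) = 91 − 18.66 = 72.34 dB.
exhaust stack: 93 − 20·log₁₀(61.3/4.9) = 93 − 21.95 = 71.05 dB.
Σ 10^(L/10) = 2.496e+08 → L_total = 10·log₁₀(2.496e+08) = 83.97 dB.

84 dB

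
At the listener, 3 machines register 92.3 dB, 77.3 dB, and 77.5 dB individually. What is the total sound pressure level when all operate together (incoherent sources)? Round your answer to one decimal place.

For uncorrelated sources the intensities add, so convert each level to linear form, sum, and take 10·log₁₀ of the total.
Σ 10^(L/10) = 10^(92.3/10) + 10^(77.3/10) + 10^(77.5/10) = 1.808e+09.
L_total = 10·log₁₀(1.808e+09) = 92.57 dB.

92.6 dB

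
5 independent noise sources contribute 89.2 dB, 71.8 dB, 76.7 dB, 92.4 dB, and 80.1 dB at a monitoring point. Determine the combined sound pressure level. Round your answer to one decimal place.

94.4 dB

For uncorrelated sources the intensities add, so convert each level to linear form, sum, and take 10·log₁₀ of the total.
Σ 10^(L/10) = 10^(89.2/10) + 10^(71.8/10) + 10^(76.7/10) + 10^(92.4/10) + 10^(80.1/10) = 2.734e+09.
L_total = 10·log₁₀(2.734e+09) = 94.37 dB.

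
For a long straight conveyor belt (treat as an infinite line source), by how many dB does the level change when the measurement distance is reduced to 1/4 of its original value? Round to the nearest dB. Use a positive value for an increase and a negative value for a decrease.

+6 dB

Line-source spreading: ΔL = −10·log₁₀(r₂/r₁).
ΔL = −10·log₁₀(0.25) = +6.02 dB.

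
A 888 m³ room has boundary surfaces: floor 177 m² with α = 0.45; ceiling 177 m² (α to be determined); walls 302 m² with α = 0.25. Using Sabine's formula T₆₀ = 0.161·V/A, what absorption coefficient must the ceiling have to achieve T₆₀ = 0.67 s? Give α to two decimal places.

0.33

From T₆₀ = 0.161·V/A, the target T₆₀ = 0.67 s needs A = 0.161·888/0.67 = 213.39 m².
Absorption from the other surfaces = 177·0.45 + 302·0.25 = 155.15 m², so the ceiling must supply 58.24 m² over 177 m².
α = 58.24/177 = 0.329.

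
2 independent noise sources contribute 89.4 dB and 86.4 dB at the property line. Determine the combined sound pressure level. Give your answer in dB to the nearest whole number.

91 dB

Incoherent sources combine by intensity addition: L_total = 10·log₁₀(Σ 10^(L_i/10)).
Σ 10^(L/10) = 10^(89.4/10) + 10^(86.4/10) = 1.307e+09.
L_total = 10·log₁₀(1.307e+09) = 91.16 dB.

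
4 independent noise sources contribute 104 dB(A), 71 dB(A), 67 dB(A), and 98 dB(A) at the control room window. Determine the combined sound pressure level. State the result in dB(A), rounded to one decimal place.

105.0 dB(A)

Incoherent sources combine by intensity addition: L_total = 10·log₁₀(Σ 10^(L_i/10)).
Σ 10^(L/10) = 10^(104/10) + 10^(71/10) + 10^(67/10) + 10^(98/10) = 3.145e+10.
L_total = 10·log₁₀(3.145e+10) = 104.98 dB(A).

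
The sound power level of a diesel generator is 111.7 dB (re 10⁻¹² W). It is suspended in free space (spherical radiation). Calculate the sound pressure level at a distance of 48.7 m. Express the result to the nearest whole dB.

The power spreads over a sphere of area 4π·r², so L_p = L_w − 10·log₁₀(4π·r²).
4π·r² = 2.98e+04 m², 10·log₁₀ of that is 44.743 dB.
L_p = 111.7 − 44.743 = 66.96 dB.

67 dB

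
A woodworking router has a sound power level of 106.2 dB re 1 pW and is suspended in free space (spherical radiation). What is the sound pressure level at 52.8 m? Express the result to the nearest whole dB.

61 dB

Free-field spherical radiation: L_p = L_w − 10·log₁₀(4π·r²), r = 52.8 m.
4π·r² = 3.503e+04 m², 10·log₁₀ of that is 45.445 dB.
L_p = 106.2 − 45.445 = 60.76 dB.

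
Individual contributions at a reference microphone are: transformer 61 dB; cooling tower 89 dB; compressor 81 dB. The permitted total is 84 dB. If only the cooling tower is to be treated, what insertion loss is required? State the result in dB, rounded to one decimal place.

8.1 dB

Everything except the cooling tower sums to 10^(61/10) + 10^(81/10) = 1.272e+08 in linear terms, 81.04 dB.
The limit corresponds to 10^(84/10) = 2.512e+08; subtracting the fixed part leaves 1.240e+08 for the cooling tower, i.e. 80.94 dB.
Required insertion loss = 89 − 80.94 = 8.06 dB.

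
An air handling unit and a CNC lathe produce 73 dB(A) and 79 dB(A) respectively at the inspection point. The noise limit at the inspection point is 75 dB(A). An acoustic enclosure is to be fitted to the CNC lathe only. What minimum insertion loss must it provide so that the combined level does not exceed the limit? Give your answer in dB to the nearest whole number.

Fixed contribution from the other source: Σ 10^(L/10) = 10^(73/10) = 1.995e+07 (73.00 dB(A)).
To meet 75 dB(A) overall, the treated CNC lathe may contribute at most 10^(75/10) − 1.995e+07 = 1.167e+07, i.e. 70.67 dB(A).
Required insertion loss = 79 − 70.67 = 8.33 dB.

8 dB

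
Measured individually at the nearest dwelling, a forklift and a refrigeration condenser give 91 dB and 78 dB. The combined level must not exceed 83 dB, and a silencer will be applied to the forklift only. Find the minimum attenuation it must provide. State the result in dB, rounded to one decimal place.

9.7 dB

Everything except the forklift sums to 10^(78/10) = 6.310e+07 in linear terms, 78.00 dB.
To meet 83 dB overall, the treated forklift may contribute at most 10^(83/10) − 6.310e+07 = 1.364e+08, i.e. 81.35 dB.
Required insertion loss = 91 − 81.35 = 9.65 dB.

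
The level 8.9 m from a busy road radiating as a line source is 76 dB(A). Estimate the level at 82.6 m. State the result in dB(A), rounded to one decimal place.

66.3 dB(A)

Line-source attenuation: ΔL = 10·log₁₀(r₂/r₁) = 10·log₁₀(82.6/8.9) = 9.676 dB.
L₂ = 76 − 10·log₁₀(82.6/8.9) = 76 − 9.676 = 66.32 dB(A).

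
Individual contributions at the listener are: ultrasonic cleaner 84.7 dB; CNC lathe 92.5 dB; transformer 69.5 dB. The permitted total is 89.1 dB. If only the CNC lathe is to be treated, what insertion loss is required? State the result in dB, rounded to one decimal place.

5.4 dB

The untreated sources together contribute 10^(84.7/10) + 10^(69.5/10) = 3.040e+08, i.e. 84.83 dB.
To meet 89.1 dB overall, the treated CNC lathe may contribute at most 10^(89.1/10) − 3.040e+08 = 5.088e+08, i.e. 87.07 dB.
Required insertion loss = 92.5 − 87.07 = 5.43 dB.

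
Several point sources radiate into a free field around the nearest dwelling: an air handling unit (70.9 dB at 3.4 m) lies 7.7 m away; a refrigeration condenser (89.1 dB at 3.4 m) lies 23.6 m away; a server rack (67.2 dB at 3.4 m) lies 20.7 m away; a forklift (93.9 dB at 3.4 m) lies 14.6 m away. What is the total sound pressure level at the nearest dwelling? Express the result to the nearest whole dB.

Apply inverse-square spreading to bring every level to the receiver, then sum 10^(L/10).
air handling unit: 70.9 − 20·log₁₀(7.7/3.4) = 70.9 − 7.10 = 63.80 dB.
refrigeration condenser: 89.1 − 20·log₁₀(23.6/3.4) = 89.1 − 16.83 = 72.27 dB.
server rack: 67.2 − 20·log₁₀(20.7/3.4) = 67.2 − 15.69 = 51.51 dB.
forklift: 93.9 − 20·log₁₀(14.6/3.4) = 93.9 − 12.66 = 81.24 dB.
Σ 10^(L/10) = 1.525e+08 → L_total = 10·log₁₀(1.525e+08) = 81.83 dB.

82 dB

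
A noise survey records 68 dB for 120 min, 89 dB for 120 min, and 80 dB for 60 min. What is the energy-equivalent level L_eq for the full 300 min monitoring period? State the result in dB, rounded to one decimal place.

85.3 dB

The energy average is taken in the linear domain: L_eq = 10·log₁₀[(Σ tᵢ·10^(Lᵢ/10))/T], T = 300 min.
Σ tᵢ·10^(Lᵢ/10) = 120·10^(68/10) + 120·10^(89/10) + 60·10^(80/10) = 1.021e+11.
L_eq = 10·log₁₀(1.021e+11/300) = 85.32 dB.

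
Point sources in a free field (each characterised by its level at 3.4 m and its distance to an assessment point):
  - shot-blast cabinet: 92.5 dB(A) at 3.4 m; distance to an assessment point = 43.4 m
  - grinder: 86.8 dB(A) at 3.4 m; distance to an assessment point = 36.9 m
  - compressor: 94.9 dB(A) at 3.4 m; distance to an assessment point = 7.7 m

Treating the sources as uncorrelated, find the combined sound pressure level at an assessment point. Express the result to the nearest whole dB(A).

88 dB(A)

Propagate each source to the receiver with L = L_ref − 20·log₁₀(r/r_ref), then add intensities.
shot-blast cabinet: 92.5 − 20·log₁₀(43.4/3.4) = 92.5 − 22.12 = 70.38 dB(A).
grinder: 86.8 − 20·log₁₀(36.9/3.4) = 86.8 − 20.71 = 66.09 dB(A).
compressor: 94.9 − 20·log₁₀(7.7/3.4) = 94.9 − 7.10 = 87.80 dB(A).
Σ 10^(L/10) = 6.175e+08 → L_total = 10·log₁₀(6.175e+08) = 87.91 dB(A).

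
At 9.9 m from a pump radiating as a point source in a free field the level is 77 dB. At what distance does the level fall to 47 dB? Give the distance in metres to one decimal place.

313.1 m

The 30.0 dB drop corresponds to a distance ratio of 10^(30.0/20) for a point source.
r₂ = 9.9·10^((77−47)/20) = 9.9·10^(30.0/20) = 313.07 m.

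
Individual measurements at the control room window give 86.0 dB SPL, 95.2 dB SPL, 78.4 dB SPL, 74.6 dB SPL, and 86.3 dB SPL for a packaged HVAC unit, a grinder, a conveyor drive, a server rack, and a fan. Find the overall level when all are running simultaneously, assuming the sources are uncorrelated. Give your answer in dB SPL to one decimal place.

For uncorrelated sources the intensities add, so convert each level to linear form, sum, and take 10·log₁₀ of the total.
Σ 10^(L/10) = 10^(86.0/10) + 10^(95.2/10) + 10^(78.4/10) + 10^(74.6/10) + 10^(86.3/10) = 4.234e+09.
L_total = 10·log₁₀(4.234e+09) = 96.27 dB SPL.

96.3 dB SPL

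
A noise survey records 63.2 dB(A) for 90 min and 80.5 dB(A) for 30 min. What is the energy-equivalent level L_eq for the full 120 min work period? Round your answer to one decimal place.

L_eq = 10·log₁₀[(1/T)·Σ tᵢ·10^(Lᵢ/10)] with T = 120 min.
Σ tᵢ·10^(Lᵢ/10) = 90·10^(63.2/10) + 30·10^(80.5/10) = 3.554e+09.
L_eq = 10·log₁₀(3.554e+09/120) = 74.72 dB(A).

74.7 dB(A)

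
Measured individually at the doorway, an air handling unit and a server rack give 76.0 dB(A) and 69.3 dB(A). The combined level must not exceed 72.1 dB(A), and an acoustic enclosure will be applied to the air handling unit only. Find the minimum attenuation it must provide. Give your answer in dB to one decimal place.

Everything except the air handling unit sums to 10^(69.3/10) = 8.511e+06 in linear terms, 69.30 dB(A).
The limit corresponds to 10^(72.1/10) = 1.622e+07; subtracting the fixed part leaves 7.707e+06 for the air handling unit, i.e. 68.87 dB(A).
So the air handling unit must be reduced from 76.0 to 68.87 dB(A): IL = 7.13 dB.

7.1 dB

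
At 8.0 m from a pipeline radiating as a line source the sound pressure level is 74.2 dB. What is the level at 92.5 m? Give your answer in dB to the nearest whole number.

64 dB

For a line source, L₂ = L₁ − 10·log₁₀(r₂/r₁).
L₂ = 74.2 − 10·log₁₀(92.5/8.0) = 74.2 − 10.631 = 63.57 dB.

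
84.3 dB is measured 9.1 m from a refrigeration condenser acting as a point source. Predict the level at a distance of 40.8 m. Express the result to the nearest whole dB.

71 dB

For a point source, L₂ = L₁ − 20·log₁₀(r₂/r₁).
L₂ = 84.3 − 20·log₁₀(40.8/9.1) = 84.3 − 13.032 = 71.27 dB.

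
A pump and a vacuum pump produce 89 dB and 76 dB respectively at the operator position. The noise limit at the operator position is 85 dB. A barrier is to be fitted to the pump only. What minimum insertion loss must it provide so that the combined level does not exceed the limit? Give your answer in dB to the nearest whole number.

Fixed contribution from the other source: Σ 10^(L/10) = 10^(76/10) = 3.981e+07 (76.00 dB).
To meet 85 dB overall, the treated pump may contribute at most 10^(85/10) − 3.981e+07 = 2.764e+08, i.e. 84.42 dB.
Required insertion loss = 89 − 84.42 = 4.58 dB.

5 dB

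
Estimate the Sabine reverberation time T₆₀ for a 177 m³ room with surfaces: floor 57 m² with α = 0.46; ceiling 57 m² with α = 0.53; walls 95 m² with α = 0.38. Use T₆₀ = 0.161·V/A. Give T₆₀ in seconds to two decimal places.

A = Σ Sᵢαᵢ = 57·0.46 + 57·0.53 + 95·0.38 = 92.53 m².
T₆₀ = 0.161 × 177 / 92.53 = 0.308 s.

0.31 s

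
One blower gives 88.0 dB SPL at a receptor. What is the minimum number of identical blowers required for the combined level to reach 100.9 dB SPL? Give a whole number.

20

Need L₁ + 10·log₁₀ N ≥ 100.9, i.e. log₁₀ N ≥ 1.29.
N ≥ 10^(12.9/10) = 19.498, so N = 20.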